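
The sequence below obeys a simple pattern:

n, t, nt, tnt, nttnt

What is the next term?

This is a Fibonacci-style word recurrence s(k) = s(k−2)·s(k−1): e.g. n·t = nt.
Continuing: tnt · nttnt gives term 6.

tntnttnt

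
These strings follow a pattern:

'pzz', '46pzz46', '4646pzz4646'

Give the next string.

s(k+1) = 46·s(k)·46, so each term gains 46 as a prefix and 46 as a suffix.
Applying this once more to 4646pzz4646:

464646pzz464646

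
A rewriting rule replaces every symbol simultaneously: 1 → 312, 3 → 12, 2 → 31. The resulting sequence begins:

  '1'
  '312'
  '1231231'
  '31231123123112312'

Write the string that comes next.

φ(31231123123112312) expands symbol-by-symbol to 12 312 31 12 312 312 31 12 312 31 12 312 312 31 12 312 31; joining the 17 pieces gives the next term.

12312311231231231123123112312312311231231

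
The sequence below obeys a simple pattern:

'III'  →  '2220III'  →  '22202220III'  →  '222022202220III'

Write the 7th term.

222022202220222022202220III

Each term is the previous one with 2220 prepended.
From 222022202220III, 3 further steps: 222022202220III → 2220222022202220III → 22202220222022202220III → (answer).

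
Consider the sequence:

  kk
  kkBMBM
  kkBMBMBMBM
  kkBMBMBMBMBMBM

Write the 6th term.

The strings grow by a fixed suffix BMBM each time.
From kkBMBMBMBMBMBM, 2 further steps: kkBMBMBMBMBMBM → kkBMBMBMBMBMBMBMBM → (answer).

kkBMBMBMBMBMBMBMBMBMBM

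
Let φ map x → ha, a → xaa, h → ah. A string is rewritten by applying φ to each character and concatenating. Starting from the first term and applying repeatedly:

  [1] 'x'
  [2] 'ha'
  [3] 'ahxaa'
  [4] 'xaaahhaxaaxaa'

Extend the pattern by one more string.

Replace each of the 13 characters of xaaahhaxaaxaa in place — ha xaa xaa xaa ah ah xaa ha xaa xaa ha xaa xaa — and concatenate.

haxaaxaaxaaahahxaahaxaaxaahaxaaxaa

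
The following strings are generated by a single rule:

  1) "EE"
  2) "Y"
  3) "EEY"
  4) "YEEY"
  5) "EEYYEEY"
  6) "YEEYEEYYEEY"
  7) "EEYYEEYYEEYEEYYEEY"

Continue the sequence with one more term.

From term 3 onward, concatenate the second-to-last term with the last: EE·Y = EEY, Y·EEY = YEEY, …
So term 8 is YEEYEEYYEEY·EEYYEEYYEEYEEYYEEY.

YEEYEEYYEEYEEYYEEYYEEYEEYYEEY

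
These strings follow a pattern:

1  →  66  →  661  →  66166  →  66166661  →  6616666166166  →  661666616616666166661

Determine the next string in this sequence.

6616666166166661666616616666166166

From term 3 onward, concatenate the last term with the second-to-last: 66·1 = 661, 661·66 = 66166, …
The next term joins 661666616616666166661 and 6616666166166.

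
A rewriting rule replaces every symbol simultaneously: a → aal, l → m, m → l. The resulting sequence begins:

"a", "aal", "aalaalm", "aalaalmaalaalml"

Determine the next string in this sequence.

Rewriting the 15 symbols of aalaalmaalaalml one by one yields aal aal m aal aal m l aal aal m aal aal m l m; concatenated:

aalaalmaalaalmlaalaalmaalaalmlm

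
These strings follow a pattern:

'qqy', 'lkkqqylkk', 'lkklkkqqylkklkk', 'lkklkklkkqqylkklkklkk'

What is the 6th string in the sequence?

Each term wraps the previous one in lkk on the left and lkk on the right.
From lkklkklkkqqylkklkklkk, 2 further steps: lkklkklkkqqylkklkklkk → lkklkklkklkkqqylkklkklkklkk → (answer).

lkklkklkklkklkkqqylkklkklkklkklkk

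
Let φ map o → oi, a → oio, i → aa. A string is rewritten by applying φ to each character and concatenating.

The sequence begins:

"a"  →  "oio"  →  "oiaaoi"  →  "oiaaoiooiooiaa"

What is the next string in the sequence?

oiaaoiooiooiaaoioiaaoioiaaoiooio

Applying the rule to each of the 14 symbols of oiaaoiooiooiaa gives the pieces oi aa oio oio oi aa oi oi aa oi oi aa oio oio, which concatenate to the answer.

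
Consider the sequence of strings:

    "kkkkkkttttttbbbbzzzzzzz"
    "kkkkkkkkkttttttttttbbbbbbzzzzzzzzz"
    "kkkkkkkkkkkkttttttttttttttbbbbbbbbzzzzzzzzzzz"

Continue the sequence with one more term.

kkkkkkkkkkkkkkkttttttttttttttttttbbbbbbbbbbzzzzzzzzzzzzz

Term n consists of 3n k's, followed by 4n-2 t's, followed by 2n b's, followed by 2n+3 z's, where the shown terms are n = 2, 3, 4.
For the next term, n = 5, so the run lengths are 15, 18, 10, 13.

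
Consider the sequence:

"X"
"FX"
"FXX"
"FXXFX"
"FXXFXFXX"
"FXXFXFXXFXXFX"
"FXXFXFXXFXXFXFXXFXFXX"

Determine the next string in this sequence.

FXXFXFXXFXXFXFXXFXFXXFXXFXFXXFXXFX

Each term (from the third on) is the previous term followed by the one before it: term 3 = FX·X = FXX.
The next term joins FXXFXFXXFXXFXFXXFXFXX and FXXFXFXXFXXFX.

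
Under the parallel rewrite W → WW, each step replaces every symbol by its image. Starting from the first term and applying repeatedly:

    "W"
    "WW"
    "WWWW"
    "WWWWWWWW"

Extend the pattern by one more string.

WWWWWWWWWWWWWWWW

Apply φ to WWWWWWWW symbol by symbol: W→WW, W→WW, W→WW, W→WW, W→WW, W→WW, W→WW, W→WW; joined: WW WW WW WW WW WW WW WW.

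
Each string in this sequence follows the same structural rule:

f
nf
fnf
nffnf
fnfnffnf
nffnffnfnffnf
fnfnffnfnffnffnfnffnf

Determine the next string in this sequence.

nffnffnfnffnffnfnffnfnffnffnfnffnf

From term 3 onward, concatenate the second-to-last term with the last: f·nf = fnf, nf·fnf = nffnf, …
Continuing: nffnffnfnffnf · fnfnffnfnffnffnfnffnf gives term 8.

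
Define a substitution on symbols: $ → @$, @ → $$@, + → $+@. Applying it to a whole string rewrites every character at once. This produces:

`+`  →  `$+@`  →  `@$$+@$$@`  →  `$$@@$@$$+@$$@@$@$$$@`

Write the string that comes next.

@$@$$$@$$@@$$$@@$@$$+@$$@@$@$$$@$$@@$$$@@$@$@$$$@

Replace each of the 20 characters of $$@@$@$$+@$$@@$@$$$@ in place — @$ @$ $$@ $$@ @$ $$@ @$ @$ $+@ $$@ @$ @$ $$@ $$@ @$ $$@ @$ @$ @$ $$@ — and concatenate.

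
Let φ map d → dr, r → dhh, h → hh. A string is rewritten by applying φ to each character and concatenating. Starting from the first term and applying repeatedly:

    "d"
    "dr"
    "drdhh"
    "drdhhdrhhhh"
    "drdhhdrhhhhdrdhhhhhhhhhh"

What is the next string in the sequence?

drdhhdrhhhhdrdhhhhhhhhhhdrdhhdrhhhhhhhhhhhhhhhhhhhh

φ(drdhhdrhhhhdrdhhhhhhhhhh) expands symbol-by-symbol to dr dhh dr hh hh dr dhh hh hh hh hh dr dhh dr hh hh hh hh hh hh hh hh hh hh; joining the 24 pieces gives the next term.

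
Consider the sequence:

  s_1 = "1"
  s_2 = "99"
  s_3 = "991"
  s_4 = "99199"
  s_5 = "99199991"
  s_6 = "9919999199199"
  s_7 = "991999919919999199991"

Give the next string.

This is a Fibonacci-style word recurrence s(k) = s(k−1)·s(k−2): e.g. 99·1 = 991.
The next term joins 991999919919999199991 and 9919999199199.

9919999199199991999919919999199199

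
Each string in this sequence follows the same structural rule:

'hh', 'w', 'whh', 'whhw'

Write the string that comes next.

whhwwhh

From term 3 onward, concatenate the last term with the second-to-last: w·hh = whh, whh·w = whhw, …
Continuing: whhw · whh gives term 5.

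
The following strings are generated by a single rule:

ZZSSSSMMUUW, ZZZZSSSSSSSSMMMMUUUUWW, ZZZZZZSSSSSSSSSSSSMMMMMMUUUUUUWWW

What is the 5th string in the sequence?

ZZZZZZZZZZSSSSSSSSSSSSSSSSSSSSMMMMMMMMMMUUUUUUUUUUWWWWW

Each string has the form Z^{2n} S^{4n} M^{2n} U^{2n} W^{n} (n = 1, 2, …).
Setting n = 5 gives 10, 20, 10, 10, 5 characters in each block.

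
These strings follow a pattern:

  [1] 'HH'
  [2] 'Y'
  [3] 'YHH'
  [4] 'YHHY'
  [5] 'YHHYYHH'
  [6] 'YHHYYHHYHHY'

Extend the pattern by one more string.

YHHYYHHYHHYYHHYYHH

This is a Fibonacci-style word recurrence s(k) = s(k−1)·s(k−2): e.g. Y·HH = YHH.
The next term joins YHHYYHHYHHY and YHHYYHH.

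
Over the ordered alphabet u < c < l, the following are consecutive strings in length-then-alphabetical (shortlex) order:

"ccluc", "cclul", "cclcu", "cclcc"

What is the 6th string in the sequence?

ccllu

Stepping forward 2 times from cclcc: cclcc → cclcl, then the target.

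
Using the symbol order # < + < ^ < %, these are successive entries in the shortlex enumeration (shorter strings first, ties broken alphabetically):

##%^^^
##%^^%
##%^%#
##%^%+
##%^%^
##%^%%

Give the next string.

##%%##

Treat ##%^%% as a base-4 numeral over the given alphabet and add one, carrying through any trailing %'s.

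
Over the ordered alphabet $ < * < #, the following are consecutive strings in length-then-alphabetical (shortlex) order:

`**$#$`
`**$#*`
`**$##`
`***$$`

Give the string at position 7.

Continuing the enumeration 3 steps past ***$$: ***$$ → ***$* → ***$# → (answer).

****$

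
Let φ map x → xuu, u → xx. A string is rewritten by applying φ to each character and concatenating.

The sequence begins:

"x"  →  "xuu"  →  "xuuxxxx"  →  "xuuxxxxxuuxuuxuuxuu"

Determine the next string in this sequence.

Applying the rule to each of the 19 symbols of xuuxxxxxuuxuuxuuxuu gives the pieces xuu xx xx xuu xuu xuu xuu xuu xx xx xuu xx xx xuu xx xx xuu xx xx, which concatenate to the answer.

xuuxxxxxuuxuuxuuxuuxuuxxxxxuuxxxxxuuxxxxxuuxxxx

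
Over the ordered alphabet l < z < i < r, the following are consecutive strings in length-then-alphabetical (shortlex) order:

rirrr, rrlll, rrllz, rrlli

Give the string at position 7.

Advancing 3 positions from rrlli through rrlli → rrllr → rrlzl reaches term 7.

rrlzz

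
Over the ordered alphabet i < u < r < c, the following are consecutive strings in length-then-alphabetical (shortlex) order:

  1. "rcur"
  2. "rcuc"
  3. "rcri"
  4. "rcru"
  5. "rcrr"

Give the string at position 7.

Continuing the enumeration 2 steps past rcrr: rcrr → rcrc → (answer).

rcci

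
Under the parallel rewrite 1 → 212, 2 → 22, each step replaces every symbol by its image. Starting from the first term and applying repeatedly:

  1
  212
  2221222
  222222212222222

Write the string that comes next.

2222222222222221222222222222222

φ(222222212222222) expands symbol-by-symbol to 22 22 22 22 22 22 22 212 22 22 22 22 22 22 22; joining the 15 pieces gives the next term.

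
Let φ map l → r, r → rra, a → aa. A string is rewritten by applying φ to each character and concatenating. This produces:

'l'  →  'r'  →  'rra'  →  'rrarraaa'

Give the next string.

Apply φ to rrarraaa symbol by symbol: r→rra, r→rra, a→aa, r→rra, r→rra, a→aa, a→aa, a→aa; joined: rra rra aa rra rra aa aa aa.

rrarraaarrarraaaaaaa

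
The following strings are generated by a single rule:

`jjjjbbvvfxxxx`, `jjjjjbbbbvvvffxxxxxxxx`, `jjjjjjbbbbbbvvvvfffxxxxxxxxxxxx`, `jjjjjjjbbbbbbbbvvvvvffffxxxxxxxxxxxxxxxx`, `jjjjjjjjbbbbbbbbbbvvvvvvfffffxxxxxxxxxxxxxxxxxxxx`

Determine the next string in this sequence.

Term n consists of n+3 j's, followed by 2n b's, followed by n+1 v's, followed by n f's, followed by 4n x's (n = 1, 2, …).
For the next term, n = 6, so the run lengths are 9, 12, 7, 6, 24.

jjjjjjjjjbbbbbbbbbbbbvvvvvvvffffffxxxxxxxxxxxxxxxxxxxxxxxx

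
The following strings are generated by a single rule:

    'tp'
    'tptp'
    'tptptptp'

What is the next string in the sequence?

Each string is two copies of the previous one concatenated.
One more doubling of tptptptp gives the answer.

tptptptptptptptp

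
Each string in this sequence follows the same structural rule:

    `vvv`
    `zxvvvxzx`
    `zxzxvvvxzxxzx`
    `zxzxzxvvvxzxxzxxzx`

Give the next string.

zxzxzxzxvvvxzxxzxxzxxzx

Every step adds zx to the front and xzx to the end of the previous string.
So the next term is zx·zxzxzxvvvxzxxzxxzx·xzx.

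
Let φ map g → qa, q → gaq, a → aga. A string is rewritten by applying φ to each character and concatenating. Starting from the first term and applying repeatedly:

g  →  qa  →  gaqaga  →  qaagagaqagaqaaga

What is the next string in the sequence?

Applying the rule to each of the 16 symbols of qaagagaqagaqaaga gives the pieces gaq aga aga qa aga qa aga gaq aga qa aga gaq aga aga qa aga, which concatenate to the answer.

gaqagaagaqaagaqaagagaqagaqaagagaqagaagaqaaga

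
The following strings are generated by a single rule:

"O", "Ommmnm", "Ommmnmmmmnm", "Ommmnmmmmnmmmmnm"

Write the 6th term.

Ommmnmmmmnmmmmnmmmmnmmmmnm

Each term is the previous one with mmmnm appended.
From Ommmnmmmmnmmmmnm, 2 further steps: Ommmnmmmmnmmmmnm → Ommmnmmmmnmmmmnmmmmnm → (answer).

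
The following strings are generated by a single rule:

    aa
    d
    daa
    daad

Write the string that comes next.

Each term (from the third on) is the previous term followed by the one before it: term 3 = d·aa = daa.
Continuing: daad · daa gives term 5.

daaddaa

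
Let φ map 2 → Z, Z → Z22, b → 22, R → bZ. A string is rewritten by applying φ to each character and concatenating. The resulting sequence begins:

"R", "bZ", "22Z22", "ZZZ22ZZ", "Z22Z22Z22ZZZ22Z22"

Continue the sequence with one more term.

Rewriting the 17 symbols of Z22Z22Z22ZZZ22Z22 one by one yields Z22 Z Z Z22 Z Z Z22 Z Z Z22 Z22 Z22 Z Z Z22 Z Z; concatenated:

Z22ZZZ22ZZZ22ZZZ22Z22Z22ZZZ22ZZ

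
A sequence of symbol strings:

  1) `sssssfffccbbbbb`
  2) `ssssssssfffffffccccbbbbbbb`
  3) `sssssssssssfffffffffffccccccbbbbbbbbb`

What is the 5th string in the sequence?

Reading off run lengths: s runs 5, 8, 11; f runs 3, 7, 11; c runs 2, 4, 6; b runs 5, 7, 9 — each is linear in n (n = 1, 2, …).
For term 5, n = 5, so the run lengths are 17, 19, 10, 13.

sssssssssssssssssfffffffffffffffffffccccccccccbbbbbbbbbbbbb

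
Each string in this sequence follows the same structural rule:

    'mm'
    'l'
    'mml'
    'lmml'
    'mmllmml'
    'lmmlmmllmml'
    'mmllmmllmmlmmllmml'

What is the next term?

From term 3 onward, concatenate the second-to-last term with the last: mm·l = mml, l·mml = lmml, …
So term 8 is lmmlmmllmml·mmllmmllmmlmmllmml.

lmmlmmllmmlmmllmmllmmlmmllmml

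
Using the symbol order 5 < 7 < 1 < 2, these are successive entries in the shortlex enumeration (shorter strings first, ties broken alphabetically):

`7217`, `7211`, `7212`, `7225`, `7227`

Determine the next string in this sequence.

Treat 7227 as a base-4 numeral over the given alphabet and add one, carrying through any trailing 2's.

7221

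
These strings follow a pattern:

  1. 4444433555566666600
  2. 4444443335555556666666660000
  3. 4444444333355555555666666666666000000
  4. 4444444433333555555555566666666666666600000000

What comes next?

4444444443333335555555555556666666666666666660000000000

Each string has the form 4^{n+3} 3^{n} 5^{2n} 6^{3n} 0^{2n-2}, where the shown terms are n = 2, 3, 4, 5.
Setting n = 6 gives 9, 6, 12, 18, 10 characters in each block.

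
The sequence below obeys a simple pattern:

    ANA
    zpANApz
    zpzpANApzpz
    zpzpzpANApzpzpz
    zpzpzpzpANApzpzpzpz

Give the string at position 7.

s(k+1) = zp·s(k)·pz, so each term gains zp as a prefix and pz as a suffix.
From zpzpzpzpANApzpzpzpz, 2 further steps: zpzpzpzpANApzpzpzpz → zpzpzpzpzpANApzpzpzpzpz → (answer).

zpzpzpzpzpzpANApzpzpzpzpzpz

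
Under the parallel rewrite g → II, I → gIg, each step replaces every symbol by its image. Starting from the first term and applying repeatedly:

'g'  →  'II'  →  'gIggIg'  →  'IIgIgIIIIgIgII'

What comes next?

gIggIgIIgIgIIgIggIggIggIgIIgIgIIgIggIg

Applying the rule to each of the 14 symbols of IIgIgIIIIgIgII gives the pieces gIg gIg II gIg II gIg gIg gIg gIg II gIg II gIg gIg, which concatenate to the answer.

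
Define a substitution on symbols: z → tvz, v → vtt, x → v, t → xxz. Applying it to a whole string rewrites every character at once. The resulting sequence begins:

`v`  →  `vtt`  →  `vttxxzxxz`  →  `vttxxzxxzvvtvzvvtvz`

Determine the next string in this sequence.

Rewriting the 19 symbols of vttxxzxxzvvtvzvvtvz one by one yields vtt xxz xxz v v tvz v v tvz vtt vtt xxz vtt tvz vtt vtt xxz vtt tvz; concatenated:

vttxxzxxzvvtvzvvtvzvttvttxxzvtttvzvttvttxxzvtttvz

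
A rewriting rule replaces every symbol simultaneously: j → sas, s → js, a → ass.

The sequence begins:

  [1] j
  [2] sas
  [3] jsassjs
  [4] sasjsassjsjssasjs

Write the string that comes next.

φ(sasjsassjsjssasjs) expands symbol-by-symbol to js ass js sas js ass js js sas js sas js js ass js sas js; joining the 17 pieces gives the next term.

jsassjssasjsassjsjssasjssasjsjsassjssasjs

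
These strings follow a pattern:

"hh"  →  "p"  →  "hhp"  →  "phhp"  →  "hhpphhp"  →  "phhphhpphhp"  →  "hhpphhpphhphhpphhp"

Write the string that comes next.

From term 3 onward, concatenate the second-to-last term with the last: hh·p = hhp, p·hhp = phhp, …
Continuing: phhphhpphhp · hhpphhpphhphhpphhp gives term 8.

phhphhpphhphhpphhpphhphhpphhp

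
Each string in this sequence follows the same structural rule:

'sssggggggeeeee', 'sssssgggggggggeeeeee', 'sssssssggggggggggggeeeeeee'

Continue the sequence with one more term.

Each string has the form s^{2n-1} g^{3n} e^{n+3}, where the shown terms are n = 2, 3, 4.
At n = 5 the blocks have lengths 9, 15, 8.

sssssssssgggggggggggggggeeeeeeee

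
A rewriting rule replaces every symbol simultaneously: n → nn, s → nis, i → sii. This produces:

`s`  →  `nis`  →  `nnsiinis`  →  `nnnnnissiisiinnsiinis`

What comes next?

φ(nnnnnissiisiinnsiinis) expands symbol-by-symbol to nn nn nn nn nn sii nis nis sii sii nis sii sii nn nn nis sii sii nn sii nis; joining the 21 pieces gives the next term.

nnnnnnnnnnsiinisnissiisiinissiisiinnnnnissiisiinnsiinis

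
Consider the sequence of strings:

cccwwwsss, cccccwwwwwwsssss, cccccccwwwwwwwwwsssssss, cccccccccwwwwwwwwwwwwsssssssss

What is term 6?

cccccccccccccwwwwwwwwwwwwwwwwwwsssssssssssss

Term n consists of 2n+1 c's, followed by 3n w's, followed by 2n+1 s's (n = 1, 2, …).
For term 6, n = 6, so the run lengths are 13, 18, 13.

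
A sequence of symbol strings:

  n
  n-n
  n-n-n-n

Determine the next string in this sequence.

Every step duplicates the string with '-' between the halves.
One more doubling of n-n-n-n gives the answer.

n-n-n-n-n-n-n-n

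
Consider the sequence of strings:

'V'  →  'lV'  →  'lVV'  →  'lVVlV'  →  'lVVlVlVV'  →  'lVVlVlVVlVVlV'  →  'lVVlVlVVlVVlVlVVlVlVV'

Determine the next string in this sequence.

From term 3 onward, concatenate the last term with the second-to-last: lV·V = lVV, lVV·lV = lVVlV, …
Continuing: lVVlVlVVlVVlVlVVlVlVV · lVVlVlVVlVVlV gives term 8.

lVVlVlVVlVVlVlVVlVlVVlVVlVlVVlVVlV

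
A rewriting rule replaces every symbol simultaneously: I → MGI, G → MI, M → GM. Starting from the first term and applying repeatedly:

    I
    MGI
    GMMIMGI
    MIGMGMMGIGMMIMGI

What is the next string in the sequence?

GMMGIMIGMMIGMGMMIMGIMIGMGMMGIGMMIMGI

φ(MIGMGMMGIGMMIMGI) expands symbol-by-symbol to GM MGI MI GM MI GM GM MI MGI MI GM GM MGI GM MI MGI; joining the 16 pieces gives the next term.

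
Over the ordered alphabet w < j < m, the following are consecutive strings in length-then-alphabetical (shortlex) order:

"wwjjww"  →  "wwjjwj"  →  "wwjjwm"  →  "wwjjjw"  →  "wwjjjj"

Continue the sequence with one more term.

Treat wwjjjj as a base-3 numeral over the given alphabet and add one, carrying through any trailing m's.

wwjjjm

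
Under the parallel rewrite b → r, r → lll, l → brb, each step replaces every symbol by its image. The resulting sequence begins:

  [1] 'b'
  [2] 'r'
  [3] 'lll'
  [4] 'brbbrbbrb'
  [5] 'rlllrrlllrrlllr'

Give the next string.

Rewriting the 15 symbols of rlllrrlllrrlllr one by one yields lll brb brb brb lll lll brb brb brb lll lll brb brb brb lll; concatenated:

lllbrbbrbbrbllllllbrbbrbbrbllllllbrbbrbbrblll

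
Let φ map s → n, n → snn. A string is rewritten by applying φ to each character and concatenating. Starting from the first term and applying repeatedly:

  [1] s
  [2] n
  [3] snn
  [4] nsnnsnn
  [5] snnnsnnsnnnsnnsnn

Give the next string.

nsnnsnnsnnnsnnsnnnsnnsnnsnnnsnnsnnnsnnsnn

φ(snnnsnnsnnnsnnsnn) expands symbol-by-symbol to n snn snn snn n snn snn n snn snn snn n snn snn n snn snn; joining the 17 pieces gives the next term.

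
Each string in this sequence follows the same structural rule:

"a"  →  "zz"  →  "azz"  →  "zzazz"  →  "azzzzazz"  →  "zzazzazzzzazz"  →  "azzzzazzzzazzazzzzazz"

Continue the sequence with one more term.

zzazzazzzzazzazzzzazzzzazzazzzzazz

This is a Fibonacci-style word recurrence s(k) = s(k−2)·s(k−1): e.g. a·zz = azz.
Continuing: zzazzazzzzazz · azzzzazzzzazzazzzzazz gives term 8.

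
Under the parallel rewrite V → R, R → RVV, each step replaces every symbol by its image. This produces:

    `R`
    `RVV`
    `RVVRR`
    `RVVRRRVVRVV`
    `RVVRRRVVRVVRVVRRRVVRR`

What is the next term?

RVVRRRVVRVVRVVRRRVVRRRVVRRRVVRVVRVVRRRVVRVV

Applying the rule to each of the 21 symbols of RVVRRRVVRVVRVVRRRVVRR gives the pieces RVV R R RVV RVV RVV R R RVV R R RVV R R RVV RVV RVV R R RVV RVV, which concatenate to the answer.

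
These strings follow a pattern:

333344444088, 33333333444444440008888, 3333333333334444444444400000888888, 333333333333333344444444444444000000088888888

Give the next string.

33333333333333333333444444444444444440000000008888888888

Each string has the form 3^{4n} 4^{3n+2} 0^{2n-1} 8^{2n} (n = 1, 2, …).
At n = 5 the blocks have lengths 20, 17, 9, 10.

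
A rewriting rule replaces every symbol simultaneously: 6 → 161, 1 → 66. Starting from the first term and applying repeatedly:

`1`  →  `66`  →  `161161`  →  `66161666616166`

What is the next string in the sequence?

16116166161661611611611616616166161161

Applying the rule to each of the 14 symbols of 66161666616166 gives the pieces 161 161 66 161 66 161 161 161 161 66 161 66 161 161, which concatenate to the answer.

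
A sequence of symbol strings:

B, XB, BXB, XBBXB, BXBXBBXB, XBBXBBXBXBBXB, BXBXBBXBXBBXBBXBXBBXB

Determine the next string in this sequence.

XBBXBBXBXBBXBBXBXBBXBXBBXBBXBXBBXB

This is a Fibonacci-style word recurrence s(k) = s(k−2)·s(k−1): e.g. B·XB = BXB.
Continuing: XBBXBBXBXBBXB · BXBXBBXBXBBXBBXBXBBXB gives term 8.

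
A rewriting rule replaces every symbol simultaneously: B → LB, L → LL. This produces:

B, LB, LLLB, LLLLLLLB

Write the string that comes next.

Rewriting each symbol of LLLLLLLB: L→LL, L→LL, L→LL, L→LL, L→LL, L→LL, L→LL, B→LB, which concatenates to LL LL LL LL LL LL LL LB.

LLLLLLLLLLLLLLLB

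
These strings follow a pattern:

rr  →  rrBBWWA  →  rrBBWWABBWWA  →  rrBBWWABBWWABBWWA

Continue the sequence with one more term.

rrBBWWABBWWABBWWABBWWA

Each term is the previous one with BBWWA appended.
So the next term is rrBBWWABBWWABBWWA·BBWWA.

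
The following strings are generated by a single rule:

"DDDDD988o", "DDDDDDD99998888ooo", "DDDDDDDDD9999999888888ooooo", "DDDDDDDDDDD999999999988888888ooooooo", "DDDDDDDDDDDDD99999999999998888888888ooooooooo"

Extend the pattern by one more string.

DDDDDDDDDDDDDDD9999999999999999888888888888ooooooooooo

The n-th term is 2n+3 D's then 3n-2 9's then 2n 8's then 2n-1 o's (n = 1, 2, …).
At n = 6 the blocks have lengths 15, 16, 12, 11.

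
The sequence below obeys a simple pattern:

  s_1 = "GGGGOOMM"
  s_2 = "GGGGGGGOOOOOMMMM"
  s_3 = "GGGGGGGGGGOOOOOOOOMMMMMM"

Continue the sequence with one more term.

GGGGGGGGGGGGGOOOOOOOOOOOMMMMMMMM

Reading off run lengths: G runs 4, 7, 10; O runs 2, 5, 8; M runs 2, 4, 6 — each is linear in n (n = 1, 2, …).
At n = 4 the blocks have lengths 13, 11, 8.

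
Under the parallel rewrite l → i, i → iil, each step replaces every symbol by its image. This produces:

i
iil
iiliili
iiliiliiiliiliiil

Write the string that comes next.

iiliiliiiliiliiiliiliiliiiliiliiiliiliili

Replace each of the 17 characters of iiliiliiiliiliiil in place — iil iil i iil iil i iil iil iil i iil iil i iil iil iil i — and concatenate.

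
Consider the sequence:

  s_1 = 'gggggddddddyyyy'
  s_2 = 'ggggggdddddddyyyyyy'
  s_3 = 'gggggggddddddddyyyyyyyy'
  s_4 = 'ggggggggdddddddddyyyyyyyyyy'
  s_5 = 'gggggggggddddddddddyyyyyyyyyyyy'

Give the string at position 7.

Term n consists of n+2 g's, followed by n+3 d's, followed by 2n-2 y's, where the shown terms are n = 3, 4, 5, 6, 7.
At n = 9 the blocks have lengths 11, 12, 16.

gggggggggggddddddddddddyyyyyyyyyyyyyyyy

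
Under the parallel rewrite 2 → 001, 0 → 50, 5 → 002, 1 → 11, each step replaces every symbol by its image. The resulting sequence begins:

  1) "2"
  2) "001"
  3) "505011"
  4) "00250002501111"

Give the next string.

50500010025050500010025011111111

φ(00250002501111) expands symbol-by-symbol to 50 50 001 002 50 50 50 001 002 50 11 11 11 11; joining the 14 pieces gives the next term.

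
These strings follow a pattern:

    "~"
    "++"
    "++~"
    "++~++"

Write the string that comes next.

From term 3 onward, concatenate the last term with the second-to-last: ++·~ = ++~, ++~·++ = ++~++, …
Continuing: ++~++ · ++~ gives term 5.

++~++++~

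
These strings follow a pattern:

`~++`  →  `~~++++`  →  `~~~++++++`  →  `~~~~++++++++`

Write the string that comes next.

Term n consists of n ~'s, followed by 2n +'s (n = 1, 2, …).
At n = 5 the blocks have lengths 5, 10.

~~~~~++++++++++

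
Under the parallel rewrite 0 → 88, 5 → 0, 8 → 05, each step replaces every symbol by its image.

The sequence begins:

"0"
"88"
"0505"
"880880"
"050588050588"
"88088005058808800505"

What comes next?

Replace each of the 20 characters of 88088005058808800505 in place — 05 05 88 05 05 88 88 0 88 0 05 05 88 05 05 88 88 0 88 0 — and concatenate.

050588050588880880050588050588880880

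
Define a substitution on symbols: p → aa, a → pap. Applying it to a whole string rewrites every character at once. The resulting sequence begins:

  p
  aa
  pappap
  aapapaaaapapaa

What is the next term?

Applying the rule to each of the 14 symbols of aapapaaaapapaa gives the pieces pap pap aa pap aa pap pap pap pap aa pap aa pap pap, which concatenate to the answer.

pappapaapapaapappappappapaapapaapappap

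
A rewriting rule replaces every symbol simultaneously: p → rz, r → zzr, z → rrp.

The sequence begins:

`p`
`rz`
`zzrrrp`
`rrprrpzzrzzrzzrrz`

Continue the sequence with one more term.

zzrzzrrzzzrzzrrzrrprrpzzrrrprrpzzrrrprrpzzrzzrrrp

Replace each of the 17 characters of rrprrpzzrzzrzzrrz in place — zzr zzr rz zzr zzr rz rrp rrp zzr rrp rrp zzr rrp rrp zzr zzr rrp — and concatenate.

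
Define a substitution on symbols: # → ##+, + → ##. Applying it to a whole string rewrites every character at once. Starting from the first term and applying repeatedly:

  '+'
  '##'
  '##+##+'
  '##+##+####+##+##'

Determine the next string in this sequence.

Replace each of the 16 characters of ##+##+####+##+## in place — ##+ ##+ ## ##+ ##+ ## ##+ ##+ ##+ ##+ ## ##+ ##+ ## ##+ ##+ — and concatenate.

##+##+####+##+####+##+##+##+####+##+####+##+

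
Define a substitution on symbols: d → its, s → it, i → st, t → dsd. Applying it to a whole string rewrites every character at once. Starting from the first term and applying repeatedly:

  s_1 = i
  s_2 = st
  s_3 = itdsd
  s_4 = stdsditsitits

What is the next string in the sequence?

itdsditsititsstdsditstdsdstdsdit

φ(stdsditsitits) expands symbol-by-symbol to it dsd its it its st dsd it st dsd st dsd it; joining the 13 pieces gives the next term.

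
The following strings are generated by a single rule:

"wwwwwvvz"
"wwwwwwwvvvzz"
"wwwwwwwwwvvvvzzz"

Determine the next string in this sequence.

wwwwwwwwwwwvvvvvzzzz

Term n consists of 2n+1 w's, followed by n v's, followed by n-1 z's, where the shown terms are n = 2, 3, 4.
Setting n = 5 gives 11, 5, 4 characters in each block.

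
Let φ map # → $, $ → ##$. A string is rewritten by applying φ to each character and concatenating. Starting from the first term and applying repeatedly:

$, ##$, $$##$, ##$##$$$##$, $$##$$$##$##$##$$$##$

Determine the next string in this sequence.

Rewriting the 21 symbols of $$##$$$##$##$##$$$##$ one by one yields ##$ ##$ $ $ ##$ ##$ ##$ $ $ ##$ $ $ ##$ $ $ ##$ ##$ ##$ $ $ ##$; concatenated:

##$##$$$##$##$##$$$##$$$##$$$##$##$##$$$##$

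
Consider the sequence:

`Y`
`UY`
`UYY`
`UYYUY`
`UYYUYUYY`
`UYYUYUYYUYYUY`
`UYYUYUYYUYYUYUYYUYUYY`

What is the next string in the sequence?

Each term (from the third on) is the previous term followed by the one before it: term 3 = UY·Y = UYY.
Continuing: UYYUYUYYUYYUYUYYUYUYY · UYYUYUYYUYYUY gives term 8.

UYYUYUYYUYYUYUYYUYUYYUYYUYUYYUYYUY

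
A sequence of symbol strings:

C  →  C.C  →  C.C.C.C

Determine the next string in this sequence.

s(k+1) = s(k)·.·s(k) — each term doubles the last with '.' between the halves.
Doubling C.C.C.C with '.' between the halves:

C.C.C.C.C.C.C.C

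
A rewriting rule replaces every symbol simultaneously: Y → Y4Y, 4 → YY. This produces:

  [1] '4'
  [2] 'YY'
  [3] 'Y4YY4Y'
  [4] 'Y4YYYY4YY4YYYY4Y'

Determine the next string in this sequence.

φ(Y4YYYY4YY4YYYY4Y) expands symbol-by-symbol to Y4Y YY Y4Y Y4Y Y4Y Y4Y YY Y4Y Y4Y YY Y4Y Y4Y Y4Y Y4Y YY Y4Y; joining the 16 pieces gives the next term.

Y4YYYY4YY4YY4YY4YYYY4YY4YYYY4YY4YY4YY4YYYY4Y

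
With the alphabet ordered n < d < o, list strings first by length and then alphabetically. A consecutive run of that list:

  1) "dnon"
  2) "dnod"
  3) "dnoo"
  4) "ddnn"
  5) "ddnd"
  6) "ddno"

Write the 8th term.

dddd

Continuing the enumeration 2 steps past ddno: ddno → dddn → (answer).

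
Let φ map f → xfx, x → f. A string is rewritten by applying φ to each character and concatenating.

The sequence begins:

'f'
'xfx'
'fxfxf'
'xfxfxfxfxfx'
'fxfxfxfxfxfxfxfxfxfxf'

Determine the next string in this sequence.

Applying the rule to each of the 21 symbols of fxfxfxfxfxfxfxfxfxfxf gives the pieces xfx f xfx f xfx f xfx f xfx f xfx f xfx f xfx f xfx f xfx f xfx, which concatenate to the answer.

xfxfxfxfxfxfxfxfxfxfxfxfxfxfxfxfxfxfxfxfxfx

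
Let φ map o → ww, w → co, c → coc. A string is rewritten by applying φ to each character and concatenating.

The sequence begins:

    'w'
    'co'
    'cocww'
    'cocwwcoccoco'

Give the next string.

cocwwcoccocococwwcoccocwwcocww

Rewriting each symbol of cocwwcoccoco: c→coc, o→ww, c→coc, w→co, w→co, c→coc, o→ww, c→coc, c→coc, o→ww, c→coc, o→ww, which concatenates to coc ww coc co co coc ww coc coc ww coc ww.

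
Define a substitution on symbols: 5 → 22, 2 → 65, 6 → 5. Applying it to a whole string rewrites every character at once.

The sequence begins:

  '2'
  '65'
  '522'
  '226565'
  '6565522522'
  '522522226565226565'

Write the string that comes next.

φ(522522226565226565) expands symbol-by-symbol to 22 65 65 22 65 65 65 65 5 22 5 22 65 65 5 22 5 22; joining the 18 pieces gives the next term.

22656522656565655225226565522522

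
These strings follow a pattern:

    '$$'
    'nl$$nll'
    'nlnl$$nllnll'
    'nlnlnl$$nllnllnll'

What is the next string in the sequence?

Each term wraps the previous one in nl on the left and nll on the right.
Applying this once more to nlnlnl$$nllnllnll:

nlnlnlnl$$nllnllnllnll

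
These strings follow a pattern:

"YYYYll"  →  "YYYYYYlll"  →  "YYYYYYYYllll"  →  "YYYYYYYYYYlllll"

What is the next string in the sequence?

The n-th term is 2n Y's then n l's, where the shown terms are n = 2, 3, 4, 5.
At n = 6 the blocks have lengths 12, 6.

YYYYYYYYYYYYllllll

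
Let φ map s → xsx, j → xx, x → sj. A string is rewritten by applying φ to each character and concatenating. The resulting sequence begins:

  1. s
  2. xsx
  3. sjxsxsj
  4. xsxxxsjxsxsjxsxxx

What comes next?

sjxsxsjsjsjxsxxxsjxsxsjxsxxxsjxsxsjsjsj

Applying the rule to each of the 17 symbols of xsxxxsjxsxsjxsxxx gives the pieces sj xsx sj sj sj xsx xx sj xsx sj xsx xx sj xsx sj sj sj, which concatenate to the answer.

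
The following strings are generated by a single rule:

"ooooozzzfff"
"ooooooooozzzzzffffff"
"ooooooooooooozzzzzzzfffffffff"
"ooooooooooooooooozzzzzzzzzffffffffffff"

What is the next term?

Term n consists of 4n+1 o's, followed by 2n+1 z's, followed by 3n f's (n = 1, 2, …).
Setting n = 5 gives 21, 11, 15 characters in each block.

ooooooooooooooooooooozzzzzzzzzzzfffffffffffffff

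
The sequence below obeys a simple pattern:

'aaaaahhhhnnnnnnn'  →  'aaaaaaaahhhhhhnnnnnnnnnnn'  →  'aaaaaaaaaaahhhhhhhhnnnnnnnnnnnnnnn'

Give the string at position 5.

aaaaaaaaaaaaaaaaahhhhhhhhhhhhnnnnnnnnnnnnnnnnnnnnnnn

Reading off run lengths: a runs 5, 8, 11; h runs 4, 6, 8; n runs 7, 11, 15 — each is linear in n (n = 1, 2, …).
For term 5, n = 5, so the run lengths are 17, 12, 23.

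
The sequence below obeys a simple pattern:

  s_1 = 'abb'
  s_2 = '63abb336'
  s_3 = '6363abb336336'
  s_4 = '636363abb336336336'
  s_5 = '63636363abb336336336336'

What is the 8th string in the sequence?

Each term wraps the previous one in 63 on the left and 336 on the right.
From 63636363abb336336336336, 3 further steps: 63636363abb336336336336 → 6363636363abb336336336336336 → 636363636363abb336336336336336336 → (answer).

63636363636363abb336336336336336336336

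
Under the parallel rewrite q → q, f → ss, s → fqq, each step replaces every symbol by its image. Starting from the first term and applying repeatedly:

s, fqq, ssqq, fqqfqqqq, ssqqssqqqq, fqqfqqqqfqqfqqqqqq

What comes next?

ssqqssqqqqssqqssqqqqqq

Replace each of the 18 characters of fqqfqqqqfqqfqqqqqq in place — ss q q ss q q q q ss q q ss q q q q q q — and concatenate.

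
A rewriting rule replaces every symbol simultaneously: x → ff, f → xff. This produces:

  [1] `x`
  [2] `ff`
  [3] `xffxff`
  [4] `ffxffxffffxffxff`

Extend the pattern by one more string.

Replace each of the 16 characters of ffxffxffffxffxff in place — xff xff ff xff xff ff xff xff xff xff ff xff xff ff xff xff — and concatenate.

xffxffffxffxffffxffxffxffxffffxffxffffxffxff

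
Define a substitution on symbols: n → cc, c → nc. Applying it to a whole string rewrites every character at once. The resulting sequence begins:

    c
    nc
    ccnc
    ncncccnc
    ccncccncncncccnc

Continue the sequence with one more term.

ncncccncncncccncccncccncncncccnc

φ(ccncccncncncccnc) expands symbol-by-symbol to nc nc cc nc nc nc cc nc cc nc cc nc nc nc cc nc; joining the 16 pieces gives the next term.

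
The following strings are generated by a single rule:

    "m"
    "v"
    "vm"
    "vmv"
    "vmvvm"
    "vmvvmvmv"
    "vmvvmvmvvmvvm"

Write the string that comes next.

Each term (from the third on) is the previous term followed by the one before it: term 3 = v·m = vm.
Continuing: vmvvmvmvvmvvm · vmvvmvmv gives term 8.

vmvvmvmvvmvvmvmvvmvmv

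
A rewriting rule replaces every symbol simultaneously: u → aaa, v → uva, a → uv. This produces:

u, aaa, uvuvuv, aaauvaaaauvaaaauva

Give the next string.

Rewriting the 18 symbols of aaauvaaaauvaaaauva one by one yields uv uv uv aaa uva uv uv uv uv aaa uva uv uv uv uv aaa uva uv; concatenated:

uvuvuvaaauvauvuvuvuvaaauvauvuvuvuvaaauvauv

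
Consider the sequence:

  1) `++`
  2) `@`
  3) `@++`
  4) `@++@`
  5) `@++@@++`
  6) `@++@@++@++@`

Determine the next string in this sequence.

@++@@++@++@@++@@++

From term 3 onward, concatenate the last term with the second-to-last: @·++ = @++, @++·@ = @++@, …
The next term joins @++@@++@++@ and @++@@++.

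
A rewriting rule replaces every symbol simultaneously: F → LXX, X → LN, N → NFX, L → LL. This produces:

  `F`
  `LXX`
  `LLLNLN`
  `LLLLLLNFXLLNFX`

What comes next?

Rewriting the 14 symbols of LLLLLLNFXLLNFX one by one yields LL LL LL LL LL LL NFX LXX LN LL LL NFX LXX LN; concatenated:

LLLLLLLLLLLLNFXLXXLNLLLLNFXLXXLN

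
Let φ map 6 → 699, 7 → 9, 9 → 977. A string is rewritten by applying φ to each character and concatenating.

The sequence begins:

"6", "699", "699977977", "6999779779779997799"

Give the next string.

Rewriting the 19 symbols of 6999779779779997799 one by one yields 699 977 977 977 9 9 977 9 9 977 9 9 977 977 977 9 9 977 977; concatenated:

69997797797799977999779997797797799977977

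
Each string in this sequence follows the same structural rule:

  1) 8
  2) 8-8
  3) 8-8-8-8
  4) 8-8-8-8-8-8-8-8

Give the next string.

Every step duplicates the string with '-' between the halves.
One more doubling of 8-8-8-8-8-8-8-8 gives the answer.

8-8-8-8-8-8-8-8-8-8-8-8-8-8-8-8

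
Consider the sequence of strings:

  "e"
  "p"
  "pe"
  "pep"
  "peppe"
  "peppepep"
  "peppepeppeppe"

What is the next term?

peppepeppeppepeppepep

From term 3 onward, concatenate the last term with the second-to-last: p·e = pe, pe·p = pep, …
Continuing: peppepeppeppe · peppepep gives term 8.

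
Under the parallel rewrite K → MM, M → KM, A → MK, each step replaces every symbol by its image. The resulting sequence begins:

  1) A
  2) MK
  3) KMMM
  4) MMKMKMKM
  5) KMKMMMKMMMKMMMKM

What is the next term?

Applying the rule to each of the 16 symbols of KMKMMMKMMMKMMMKM gives the pieces MM KM MM KM KM KM MM KM KM KM MM KM KM KM MM KM, which concatenate to the answer.

MMKMMMKMKMKMMMKMKMKMMMKMKMKMMMKM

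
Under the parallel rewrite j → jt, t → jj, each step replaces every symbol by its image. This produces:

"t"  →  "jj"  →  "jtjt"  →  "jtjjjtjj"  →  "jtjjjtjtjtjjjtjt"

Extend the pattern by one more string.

jtjjjtjtjtjjjtjjjtjjjtjtjtjjjtjj

φ(jtjjjtjtjtjjjtjt) expands symbol-by-symbol to jt jj jt jt jt jj jt jj jt jj jt jt jt jj jt jj; joining the 16 pieces gives the next term.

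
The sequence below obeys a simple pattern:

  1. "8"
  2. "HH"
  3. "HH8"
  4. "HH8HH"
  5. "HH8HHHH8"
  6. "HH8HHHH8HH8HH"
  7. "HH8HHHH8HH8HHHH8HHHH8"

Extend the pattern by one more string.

From term 3 onward, concatenate the last term with the second-to-last: HH·8 = HH8, HH8·HH = HH8HH, …
The next term joins HH8HHHH8HH8HHHH8HHHH8 and HH8HHHH8HH8HH.

HH8HHHH8HH8HHHH8HHHH8HH8HHHH8HH8HH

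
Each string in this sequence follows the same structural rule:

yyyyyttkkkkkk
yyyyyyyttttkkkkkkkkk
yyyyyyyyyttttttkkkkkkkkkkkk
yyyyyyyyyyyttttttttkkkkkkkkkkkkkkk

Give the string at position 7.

yyyyyyyyyyyyyyyyyttttttttttttttkkkkkkkkkkkkkkkkkkkkkkkk

Each string has the form y^{2n+3} t^{2n} k^{3n+3} (n = 1, 2, …).
At n = 7 the blocks have lengths 17, 14, 24.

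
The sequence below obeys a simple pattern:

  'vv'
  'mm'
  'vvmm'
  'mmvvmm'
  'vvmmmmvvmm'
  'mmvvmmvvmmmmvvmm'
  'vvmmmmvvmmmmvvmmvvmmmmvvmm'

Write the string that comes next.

This is a Fibonacci-style word recurrence s(k) = s(k−2)·s(k−1): e.g. vv·mm = vvmm.
So term 8 is mmvvmmvvmmmmvvmm·vvmmmmvvmmmmvvmmvvmmmmvvmm.

mmvvmmvvmmmmvvmmvvmmmmvvmmmmvvmmvvmmmmvvmm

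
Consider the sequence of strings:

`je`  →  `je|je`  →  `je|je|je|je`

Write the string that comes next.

je|je|je|je|je|je|je|je

Each string is two copies of the previous one joined by '|'.
One more doubling of je|je|je|je gives the answer.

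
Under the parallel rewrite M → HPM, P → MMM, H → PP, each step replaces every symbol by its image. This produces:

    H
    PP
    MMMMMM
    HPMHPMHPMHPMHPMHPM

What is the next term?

φ(HPMHPMHPMHPMHPMHPM) expands symbol-by-symbol to PP MMM HPM PP MMM HPM PP MMM HPM PP MMM HPM PP MMM HPM PP MMM HPM; joining the 18 pieces gives the next term.

PPMMMHPMPPMMMHPMPPMMMHPMPPMMMHPMPPMMMHPMPPMMMHPM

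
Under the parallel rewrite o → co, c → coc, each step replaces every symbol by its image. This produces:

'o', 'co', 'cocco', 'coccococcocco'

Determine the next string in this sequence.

coccococcoccococcococcoccococcocco

Applying the rule to each of the 13 symbols of coccococcocco gives the pieces coc co coc coc co coc co coc coc co coc coc co, which concatenate to the answer.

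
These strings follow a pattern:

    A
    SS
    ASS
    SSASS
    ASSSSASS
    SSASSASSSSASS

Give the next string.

ASSSSASSSSASSASSSSASS

From term 3 onward, concatenate the second-to-last term with the last: A·SS = ASS, SS·ASS = SSASS, …
So term 7 is ASSSSASS·SSASSASSSSASS.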